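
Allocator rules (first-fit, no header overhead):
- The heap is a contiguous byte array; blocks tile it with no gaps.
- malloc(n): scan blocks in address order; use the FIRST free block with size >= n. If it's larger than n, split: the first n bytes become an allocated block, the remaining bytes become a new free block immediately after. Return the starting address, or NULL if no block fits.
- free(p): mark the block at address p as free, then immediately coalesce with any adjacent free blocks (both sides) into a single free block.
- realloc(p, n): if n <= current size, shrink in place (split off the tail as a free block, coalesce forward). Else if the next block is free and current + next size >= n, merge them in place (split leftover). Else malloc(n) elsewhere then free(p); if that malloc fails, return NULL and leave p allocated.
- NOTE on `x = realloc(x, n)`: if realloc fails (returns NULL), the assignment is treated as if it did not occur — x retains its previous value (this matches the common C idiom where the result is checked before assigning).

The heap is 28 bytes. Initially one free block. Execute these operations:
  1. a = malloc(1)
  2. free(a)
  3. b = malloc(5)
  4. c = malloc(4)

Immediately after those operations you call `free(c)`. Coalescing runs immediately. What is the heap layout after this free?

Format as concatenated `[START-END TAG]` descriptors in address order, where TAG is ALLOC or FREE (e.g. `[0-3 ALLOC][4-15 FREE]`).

Op 1: a = malloc(1) -> a = 0; heap: [0-0 ALLOC][1-27 FREE]
Op 2: free(a) -> (freed a); heap: [0-27 FREE]
Op 3: b = malloc(5) -> b = 0; heap: [0-4 ALLOC][5-27 FREE]
Op 4: c = malloc(4) -> c = 5; heap: [0-4 ALLOC][5-8 ALLOC][9-27 FREE]
free(c): c = 5 -> block [5-8 ALLOC]; mark free, coalesce with adjacent free neighbors -> [0-4 ALLOC][5-27 FREE]

Answer: [0-4 ALLOC][5-27 FREE]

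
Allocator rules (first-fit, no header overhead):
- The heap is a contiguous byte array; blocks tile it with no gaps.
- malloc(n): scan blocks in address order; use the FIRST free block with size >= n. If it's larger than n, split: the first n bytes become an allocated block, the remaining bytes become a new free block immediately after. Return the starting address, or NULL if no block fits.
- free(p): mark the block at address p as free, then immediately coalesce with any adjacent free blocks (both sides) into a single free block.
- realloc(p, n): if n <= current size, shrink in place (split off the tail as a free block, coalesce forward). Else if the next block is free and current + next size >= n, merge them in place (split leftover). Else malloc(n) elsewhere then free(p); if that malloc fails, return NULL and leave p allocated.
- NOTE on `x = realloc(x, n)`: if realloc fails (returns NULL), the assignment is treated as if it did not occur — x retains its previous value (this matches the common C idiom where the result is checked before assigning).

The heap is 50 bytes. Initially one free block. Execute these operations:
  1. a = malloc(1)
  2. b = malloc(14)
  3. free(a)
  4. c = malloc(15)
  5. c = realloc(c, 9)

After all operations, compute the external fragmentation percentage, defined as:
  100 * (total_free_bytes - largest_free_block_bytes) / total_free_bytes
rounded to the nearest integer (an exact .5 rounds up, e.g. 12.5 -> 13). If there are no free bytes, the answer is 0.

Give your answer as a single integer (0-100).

Answer: 4

Derivation:
Op 1: a = malloc(1) -> a = 0; heap: [0-0 ALLOC][1-49 FREE]
Op 2: b = malloc(14) -> b = 1; heap: [0-0 ALLOC][1-14 ALLOC][15-49 FREE]
Op 3: free(a) -> (freed a); heap: [0-0 FREE][1-14 ALLOC][15-49 FREE]
Op 4: c = malloc(15) -> c = 15; heap: [0-0 FREE][1-14 ALLOC][15-29 ALLOC][30-49 FREE]
Op 5: c = realloc(c, 9) -> c = 15; heap: [0-0 FREE][1-14 ALLOC][15-23 ALLOC][24-49 FREE]
Free blocks: [1 26] total_free=27 largest=26 -> 100*(27-26)/27 = 100/27 ≈ 3.704 -> rounds to 4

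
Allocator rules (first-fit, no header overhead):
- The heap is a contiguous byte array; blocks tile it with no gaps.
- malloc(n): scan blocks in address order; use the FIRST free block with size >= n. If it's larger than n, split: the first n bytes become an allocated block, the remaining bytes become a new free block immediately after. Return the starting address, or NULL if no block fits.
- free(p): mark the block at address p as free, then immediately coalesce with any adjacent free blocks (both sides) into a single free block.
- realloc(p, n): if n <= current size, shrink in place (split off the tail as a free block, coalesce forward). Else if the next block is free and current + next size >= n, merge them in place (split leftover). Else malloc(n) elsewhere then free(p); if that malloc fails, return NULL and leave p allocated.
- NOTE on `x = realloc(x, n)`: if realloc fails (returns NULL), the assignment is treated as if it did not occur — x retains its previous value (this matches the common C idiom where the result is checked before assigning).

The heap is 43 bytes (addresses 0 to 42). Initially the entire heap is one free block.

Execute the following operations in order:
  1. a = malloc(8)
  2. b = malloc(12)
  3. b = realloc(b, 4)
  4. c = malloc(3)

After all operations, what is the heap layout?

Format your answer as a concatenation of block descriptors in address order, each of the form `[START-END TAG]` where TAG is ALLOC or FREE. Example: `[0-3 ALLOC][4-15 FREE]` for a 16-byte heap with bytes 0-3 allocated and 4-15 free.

Op 1: a = malloc(8) -> a = 0; heap: [0-7 ALLOC][8-42 FREE]
Op 2: b = malloc(12) -> b = 8; heap: [0-7 ALLOC][8-19 ALLOC][20-42 FREE]
Op 3: b = realloc(b, 4) -> b = 8; heap: [0-7 ALLOC][8-11 ALLOC][12-42 FREE]
Op 4: c = malloc(3) -> c = 12; heap: [0-7 ALLOC][8-11 ALLOC][12-14 ALLOC][15-42 FREE]

Answer: [0-7 ALLOC][8-11 ALLOC][12-14 ALLOC][15-42 FREE]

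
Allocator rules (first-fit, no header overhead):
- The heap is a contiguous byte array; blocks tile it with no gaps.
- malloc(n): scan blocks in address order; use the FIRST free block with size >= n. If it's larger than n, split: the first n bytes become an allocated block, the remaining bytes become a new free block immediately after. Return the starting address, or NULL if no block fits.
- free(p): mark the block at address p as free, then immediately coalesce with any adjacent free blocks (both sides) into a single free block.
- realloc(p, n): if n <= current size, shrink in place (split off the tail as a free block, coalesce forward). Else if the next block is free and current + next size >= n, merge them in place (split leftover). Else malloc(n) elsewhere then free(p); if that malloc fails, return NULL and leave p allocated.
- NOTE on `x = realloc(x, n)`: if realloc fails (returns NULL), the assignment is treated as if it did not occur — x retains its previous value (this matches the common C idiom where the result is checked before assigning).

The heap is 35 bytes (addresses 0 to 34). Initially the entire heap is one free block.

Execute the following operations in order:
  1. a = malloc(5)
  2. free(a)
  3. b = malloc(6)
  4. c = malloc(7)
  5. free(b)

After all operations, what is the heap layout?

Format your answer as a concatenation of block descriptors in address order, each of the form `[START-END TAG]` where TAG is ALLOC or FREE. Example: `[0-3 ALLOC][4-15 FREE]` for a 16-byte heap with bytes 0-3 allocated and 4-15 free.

Answer: [0-5 FREE][6-12 ALLOC][13-34 FREE]

Derivation:
Op 1: a = malloc(5) -> a = 0; heap: [0-4 ALLOC][5-34 FREE]
Op 2: free(a) -> (freed a); heap: [0-34 FREE]
Op 3: b = malloc(6) -> b = 0; heap: [0-5 ALLOC][6-34 FREE]
Op 4: c = malloc(7) -> c = 6; heap: [0-5 ALLOC][6-12 ALLOC][13-34 FREE]
Op 5: free(b) -> (freed b); heap: [0-5 FREE][6-12 ALLOC][13-34 FREE]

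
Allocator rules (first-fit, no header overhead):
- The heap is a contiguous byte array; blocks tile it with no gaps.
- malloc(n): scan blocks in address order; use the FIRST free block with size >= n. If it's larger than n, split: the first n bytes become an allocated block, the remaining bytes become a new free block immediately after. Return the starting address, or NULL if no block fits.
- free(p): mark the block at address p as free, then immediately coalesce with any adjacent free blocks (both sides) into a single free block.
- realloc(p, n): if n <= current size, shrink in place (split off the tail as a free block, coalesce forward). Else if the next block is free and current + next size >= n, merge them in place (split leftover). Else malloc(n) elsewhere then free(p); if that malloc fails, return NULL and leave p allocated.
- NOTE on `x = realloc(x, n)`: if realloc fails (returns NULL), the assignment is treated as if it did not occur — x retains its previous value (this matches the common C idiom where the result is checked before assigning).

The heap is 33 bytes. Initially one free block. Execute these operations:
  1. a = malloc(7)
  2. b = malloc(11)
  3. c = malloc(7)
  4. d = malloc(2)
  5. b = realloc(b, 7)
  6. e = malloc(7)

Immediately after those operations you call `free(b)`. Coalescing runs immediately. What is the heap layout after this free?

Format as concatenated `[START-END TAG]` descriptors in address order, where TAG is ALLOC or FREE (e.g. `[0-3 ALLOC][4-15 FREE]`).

Op 1: a = malloc(7) -> a = 0; heap: [0-6 ALLOC][7-32 FREE]
Op 2: b = malloc(11) -> b = 7; heap: [0-6 ALLOC][7-17 ALLOC][18-32 FREE]
Op 3: c = malloc(7) -> c = 18; heap: [0-6 ALLOC][7-17 ALLOC][18-24 ALLOC][25-32 FREE]
Op 4: d = malloc(2) -> d = 25; heap: [0-6 ALLOC][7-17 ALLOC][18-24 ALLOC][25-26 ALLOC][27-32 FREE]
Op 5: b = realloc(b, 7) -> b = 7; heap: [0-6 ALLOC][7-13 ALLOC][14-17 FREE][18-24 ALLOC][25-26 ALLOC][27-32 FREE]
Op 6: e = malloc(7) -> e = NULL; heap: [0-6 ALLOC][7-13 ALLOC][14-17 FREE][18-24 ALLOC][25-26 ALLOC][27-32 FREE]
free(b): b = 7 -> block [7-13 ALLOC]; mark free, coalesce with adjacent free neighbors -> [0-6 ALLOC][7-17 FREE][18-24 ALLOC][25-26 ALLOC][27-32 FREE]

Answer: [0-6 ALLOC][7-17 FREE][18-24 ALLOC][25-26 ALLOC][27-32 FREE]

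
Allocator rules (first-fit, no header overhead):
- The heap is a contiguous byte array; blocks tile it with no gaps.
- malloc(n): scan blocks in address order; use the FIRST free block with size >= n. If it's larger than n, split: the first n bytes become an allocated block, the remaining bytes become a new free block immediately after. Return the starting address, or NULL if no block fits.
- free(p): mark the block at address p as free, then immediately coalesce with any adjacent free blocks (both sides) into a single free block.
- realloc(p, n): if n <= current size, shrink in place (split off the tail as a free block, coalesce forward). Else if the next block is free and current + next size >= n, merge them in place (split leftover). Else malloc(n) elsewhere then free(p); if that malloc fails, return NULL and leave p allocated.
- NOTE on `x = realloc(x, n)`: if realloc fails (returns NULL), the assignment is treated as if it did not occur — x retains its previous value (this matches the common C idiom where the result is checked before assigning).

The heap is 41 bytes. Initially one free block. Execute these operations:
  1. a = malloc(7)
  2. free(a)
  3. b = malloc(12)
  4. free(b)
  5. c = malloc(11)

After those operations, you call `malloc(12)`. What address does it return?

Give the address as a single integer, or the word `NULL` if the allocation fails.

Op 1: a = malloc(7) -> a = 0; heap: [0-6 ALLOC][7-40 FREE]
Op 2: free(a) -> (freed a); heap: [0-40 FREE]
Op 3: b = malloc(12) -> b = 0; heap: [0-11 ALLOC][12-40 FREE]
Op 4: free(b) -> (freed b); heap: [0-40 FREE]
Op 5: c = malloc(11) -> c = 0; heap: [0-10 ALLOC][11-40 FREE]
malloc(12): first-fit scan over [0-10 ALLOC][11-40 FREE] -> 11

Answer: 11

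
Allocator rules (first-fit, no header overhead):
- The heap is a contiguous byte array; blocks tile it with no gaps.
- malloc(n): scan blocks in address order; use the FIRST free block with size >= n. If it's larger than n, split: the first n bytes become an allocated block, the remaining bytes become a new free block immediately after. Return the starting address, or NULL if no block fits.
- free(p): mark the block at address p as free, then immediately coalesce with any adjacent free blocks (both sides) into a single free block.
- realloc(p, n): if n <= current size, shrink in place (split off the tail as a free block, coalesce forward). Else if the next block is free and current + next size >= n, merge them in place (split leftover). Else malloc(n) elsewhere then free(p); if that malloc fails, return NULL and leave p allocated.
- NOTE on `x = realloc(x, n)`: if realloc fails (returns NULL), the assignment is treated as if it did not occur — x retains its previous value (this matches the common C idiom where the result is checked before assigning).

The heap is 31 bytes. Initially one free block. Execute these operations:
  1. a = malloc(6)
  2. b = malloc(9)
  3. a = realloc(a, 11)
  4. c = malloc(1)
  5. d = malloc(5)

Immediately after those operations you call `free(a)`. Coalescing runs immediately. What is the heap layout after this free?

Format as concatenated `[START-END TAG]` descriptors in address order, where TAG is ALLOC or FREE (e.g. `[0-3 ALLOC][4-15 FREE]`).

Answer: [0-0 ALLOC][1-5 ALLOC][6-14 ALLOC][15-30 FREE]

Derivation:
Op 1: a = malloc(6) -> a = 0; heap: [0-5 ALLOC][6-30 FREE]
Op 2: b = malloc(9) -> b = 6; heap: [0-5 ALLOC][6-14 ALLOC][15-30 FREE]
Op 3: a = realloc(a, 11) -> a = 15; heap: [0-5 FREE][6-14 ALLOC][15-25 ALLOC][26-30 FREE]
Op 4: c = malloc(1) -> c = 0; heap: [0-0 ALLOC][1-5 FREE][6-14 ALLOC][15-25 ALLOC][26-30 FREE]
Op 5: d = malloc(5) -> d = 1; heap: [0-0 ALLOC][1-5 ALLOC][6-14 ALLOC][15-25 ALLOC][26-30 FREE]
free(a): a = 15 -> block [15-25 ALLOC]; mark free, coalesce with adjacent free neighbors -> [0-0 ALLOC][1-5 ALLOC][6-14 ALLOC][15-30 FREE]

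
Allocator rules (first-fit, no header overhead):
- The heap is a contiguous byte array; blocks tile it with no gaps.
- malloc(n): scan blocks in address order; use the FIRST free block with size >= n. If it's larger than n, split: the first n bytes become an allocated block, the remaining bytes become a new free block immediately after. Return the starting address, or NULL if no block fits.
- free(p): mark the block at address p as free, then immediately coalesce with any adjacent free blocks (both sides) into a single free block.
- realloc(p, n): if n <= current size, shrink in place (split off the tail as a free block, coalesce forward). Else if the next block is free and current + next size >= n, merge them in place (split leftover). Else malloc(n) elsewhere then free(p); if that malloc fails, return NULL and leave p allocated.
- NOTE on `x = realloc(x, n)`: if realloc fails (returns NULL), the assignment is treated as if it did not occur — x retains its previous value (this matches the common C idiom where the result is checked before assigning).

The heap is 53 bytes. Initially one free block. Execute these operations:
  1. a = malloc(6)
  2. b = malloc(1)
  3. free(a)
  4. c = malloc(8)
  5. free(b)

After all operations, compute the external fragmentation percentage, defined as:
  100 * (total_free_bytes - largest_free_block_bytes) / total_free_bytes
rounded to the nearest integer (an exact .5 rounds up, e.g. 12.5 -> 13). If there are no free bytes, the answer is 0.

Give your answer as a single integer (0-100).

Answer: 16

Derivation:
Op 1: a = malloc(6) -> a = 0; heap: [0-5 ALLOC][6-52 FREE]
Op 2: b = malloc(1) -> b = 6; heap: [0-5 ALLOC][6-6 ALLOC][7-52 FREE]
Op 3: free(a) -> (freed a); heap: [0-5 FREE][6-6 ALLOC][7-52 FREE]
Op 4: c = malloc(8) -> c = 7; heap: [0-5 FREE][6-6 ALLOC][7-14 ALLOC][15-52 FREE]
Op 5: free(b) -> (freed b); heap: [0-6 FREE][7-14 ALLOC][15-52 FREE]
Free blocks: [7 38] total_free=45 largest=38 -> 100*(45-38)/45 = 700/45 ≈ 15.556 -> rounds to 16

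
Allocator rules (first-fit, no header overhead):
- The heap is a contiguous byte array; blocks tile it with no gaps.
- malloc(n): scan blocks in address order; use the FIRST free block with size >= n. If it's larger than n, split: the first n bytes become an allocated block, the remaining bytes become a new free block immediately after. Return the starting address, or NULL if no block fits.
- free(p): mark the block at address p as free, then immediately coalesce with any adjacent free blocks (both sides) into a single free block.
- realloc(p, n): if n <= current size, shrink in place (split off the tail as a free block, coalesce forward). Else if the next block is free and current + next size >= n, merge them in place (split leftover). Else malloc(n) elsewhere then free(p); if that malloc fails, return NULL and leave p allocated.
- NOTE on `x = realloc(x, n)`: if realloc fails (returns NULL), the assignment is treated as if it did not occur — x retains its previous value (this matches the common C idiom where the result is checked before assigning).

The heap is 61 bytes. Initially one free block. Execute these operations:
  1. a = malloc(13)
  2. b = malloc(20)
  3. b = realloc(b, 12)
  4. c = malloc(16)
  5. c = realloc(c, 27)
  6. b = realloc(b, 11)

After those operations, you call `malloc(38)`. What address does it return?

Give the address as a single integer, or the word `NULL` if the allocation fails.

Op 1: a = malloc(13) -> a = 0; heap: [0-12 ALLOC][13-60 FREE]
Op 2: b = malloc(20) -> b = 13; heap: [0-12 ALLOC][13-32 ALLOC][33-60 FREE]
Op 3: b = realloc(b, 12) -> b = 13; heap: [0-12 ALLOC][13-24 ALLOC][25-60 FREE]
Op 4: c = malloc(16) -> c = 25; heap: [0-12 ALLOC][13-24 ALLOC][25-40 ALLOC][41-60 FREE]
Op 5: c = realloc(c, 27) -> c = 25; heap: [0-12 ALLOC][13-24 ALLOC][25-51 ALLOC][52-60 FREE]
Op 6: b = realloc(b, 11) -> b = 13; heap: [0-12 ALLOC][13-23 ALLOC][24-24 FREE][25-51 ALLOC][52-60 FREE]
malloc(38): first-fit scan over [0-12 ALLOC][13-23 ALLOC][24-24 FREE][25-51 ALLOC][52-60 FREE] -> NULL

Answer: NULL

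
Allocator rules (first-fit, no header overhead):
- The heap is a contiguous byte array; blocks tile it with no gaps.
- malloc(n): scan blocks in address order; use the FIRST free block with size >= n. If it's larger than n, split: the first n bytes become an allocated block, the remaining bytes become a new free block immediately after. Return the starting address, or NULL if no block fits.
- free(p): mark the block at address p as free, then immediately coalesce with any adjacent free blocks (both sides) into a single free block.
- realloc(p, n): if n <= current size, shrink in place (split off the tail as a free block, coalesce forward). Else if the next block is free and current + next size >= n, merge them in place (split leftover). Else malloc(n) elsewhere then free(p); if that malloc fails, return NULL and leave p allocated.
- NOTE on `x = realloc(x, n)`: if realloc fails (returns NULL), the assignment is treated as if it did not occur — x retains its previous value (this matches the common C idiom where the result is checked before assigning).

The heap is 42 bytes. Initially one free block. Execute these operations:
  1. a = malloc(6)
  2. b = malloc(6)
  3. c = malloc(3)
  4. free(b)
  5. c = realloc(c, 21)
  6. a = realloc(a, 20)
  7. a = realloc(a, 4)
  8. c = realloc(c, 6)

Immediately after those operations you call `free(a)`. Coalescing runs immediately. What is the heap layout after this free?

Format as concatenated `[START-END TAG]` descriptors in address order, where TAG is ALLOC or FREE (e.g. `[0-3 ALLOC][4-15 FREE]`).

Answer: [0-11 FREE][12-17 ALLOC][18-41 FREE]

Derivation:
Op 1: a = malloc(6) -> a = 0; heap: [0-5 ALLOC][6-41 FREE]
Op 2: b = malloc(6) -> b = 6; heap: [0-5 ALLOC][6-11 ALLOC][12-41 FREE]
Op 3: c = malloc(3) -> c = 12; heap: [0-5 ALLOC][6-11 ALLOC][12-14 ALLOC][15-41 FREE]
Op 4: free(b) -> (freed b); heap: [0-5 ALLOC][6-11 FREE][12-14 ALLOC][15-41 FREE]
Op 5: c = realloc(c, 21) -> c = 12; heap: [0-5 ALLOC][6-11 FREE][12-32 ALLOC][33-41 FREE]
Op 6: a = realloc(a, 20) -> NULL (a unchanged); heap: [0-5 ALLOC][6-11 FREE][12-32 ALLOC][33-41 FREE]
Op 7: a = realloc(a, 4) -> a = 0; heap: [0-3 ALLOC][4-11 FREE][12-32 ALLOC][33-41 FREE]
Op 8: c = realloc(c, 6) -> c = 12; heap: [0-3 ALLOC][4-11 FREE][12-17 ALLOC][18-41 FREE]
free(a): a = 0 -> block [0-3 ALLOC]; mark free, coalesce with adjacent free neighbors -> [0-11 FREE][12-17 ALLOC][18-41 FREE]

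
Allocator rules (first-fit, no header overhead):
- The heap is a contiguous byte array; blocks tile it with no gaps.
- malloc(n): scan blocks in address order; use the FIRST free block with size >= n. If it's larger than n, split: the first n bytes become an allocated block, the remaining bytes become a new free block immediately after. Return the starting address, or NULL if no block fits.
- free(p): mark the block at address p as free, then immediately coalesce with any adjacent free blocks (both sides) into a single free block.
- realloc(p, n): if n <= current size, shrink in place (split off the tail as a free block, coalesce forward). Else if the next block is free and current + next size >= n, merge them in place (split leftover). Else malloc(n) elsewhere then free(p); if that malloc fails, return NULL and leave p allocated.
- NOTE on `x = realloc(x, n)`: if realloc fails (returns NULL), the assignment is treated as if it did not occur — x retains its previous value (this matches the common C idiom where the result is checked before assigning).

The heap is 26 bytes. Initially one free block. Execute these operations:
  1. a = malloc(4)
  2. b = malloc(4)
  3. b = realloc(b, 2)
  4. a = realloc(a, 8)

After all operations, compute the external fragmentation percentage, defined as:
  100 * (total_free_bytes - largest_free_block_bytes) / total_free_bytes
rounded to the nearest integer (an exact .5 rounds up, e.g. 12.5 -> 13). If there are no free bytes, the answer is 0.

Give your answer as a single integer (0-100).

Answer: 25

Derivation:
Op 1: a = malloc(4) -> a = 0; heap: [0-3 ALLOC][4-25 FREE]
Op 2: b = malloc(4) -> b = 4; heap: [0-3 ALLOC][4-7 ALLOC][8-25 FREE]
Op 3: b = realloc(b, 2) -> b = 4; heap: [0-3 ALLOC][4-5 ALLOC][6-25 FREE]
Op 4: a = realloc(a, 8) -> a = 6; heap: [0-3 FREE][4-5 ALLOC][6-13 ALLOC][14-25 FREE]
Free blocks: [4 12] total_free=16 largest=12 -> 100*(16-12)/16 = 400/16 = 25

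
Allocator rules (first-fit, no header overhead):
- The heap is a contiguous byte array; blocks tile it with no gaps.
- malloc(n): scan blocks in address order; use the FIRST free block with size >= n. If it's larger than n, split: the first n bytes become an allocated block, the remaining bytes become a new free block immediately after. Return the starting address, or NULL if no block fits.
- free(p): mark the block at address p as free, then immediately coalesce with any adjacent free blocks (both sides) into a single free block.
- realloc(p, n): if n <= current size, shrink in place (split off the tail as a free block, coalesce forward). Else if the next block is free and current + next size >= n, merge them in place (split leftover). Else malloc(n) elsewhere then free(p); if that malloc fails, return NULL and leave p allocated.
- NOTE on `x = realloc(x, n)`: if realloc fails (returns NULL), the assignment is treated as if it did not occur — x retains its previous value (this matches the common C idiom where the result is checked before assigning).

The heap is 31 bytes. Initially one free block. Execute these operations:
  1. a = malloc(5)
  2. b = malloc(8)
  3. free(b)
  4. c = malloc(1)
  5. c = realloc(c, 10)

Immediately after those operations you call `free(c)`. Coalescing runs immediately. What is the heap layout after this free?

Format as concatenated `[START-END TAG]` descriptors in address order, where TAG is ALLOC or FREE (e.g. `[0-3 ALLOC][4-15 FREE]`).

Op 1: a = malloc(5) -> a = 0; heap: [0-4 ALLOC][5-30 FREE]
Op 2: b = malloc(8) -> b = 5; heap: [0-4 ALLOC][5-12 ALLOC][13-30 FREE]
Op 3: free(b) -> (freed b); heap: [0-4 ALLOC][5-30 FREE]
Op 4: c = malloc(1) -> c = 5; heap: [0-4 ALLOC][5-5 ALLOC][6-30 FREE]
Op 5: c = realloc(c, 10) -> c = 5; heap: [0-4 ALLOC][5-14 ALLOC][15-30 FREE]
free(c): c = 5 -> block [5-14 ALLOC]; mark free, coalesce with adjacent free neighbors -> [0-4 ALLOC][5-30 FREE]

Answer: [0-4 ALLOC][5-30 FREE]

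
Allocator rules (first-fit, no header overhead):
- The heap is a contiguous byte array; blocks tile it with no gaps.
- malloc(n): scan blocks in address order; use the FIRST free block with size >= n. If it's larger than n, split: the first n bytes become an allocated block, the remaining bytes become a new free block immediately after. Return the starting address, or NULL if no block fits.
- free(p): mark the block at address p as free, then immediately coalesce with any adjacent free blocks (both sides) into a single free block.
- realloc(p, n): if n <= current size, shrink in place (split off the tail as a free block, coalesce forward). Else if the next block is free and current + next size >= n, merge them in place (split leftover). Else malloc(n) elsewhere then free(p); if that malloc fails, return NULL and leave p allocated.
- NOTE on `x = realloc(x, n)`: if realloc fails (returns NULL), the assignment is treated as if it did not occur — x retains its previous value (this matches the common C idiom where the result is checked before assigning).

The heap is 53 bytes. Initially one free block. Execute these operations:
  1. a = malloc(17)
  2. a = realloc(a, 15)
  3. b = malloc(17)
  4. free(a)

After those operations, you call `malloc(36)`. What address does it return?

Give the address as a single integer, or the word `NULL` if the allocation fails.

Answer: NULL

Derivation:
Op 1: a = malloc(17) -> a = 0; heap: [0-16 ALLOC][17-52 FREE]
Op 2: a = realloc(a, 15) -> a = 0; heap: [0-14 ALLOC][15-52 FREE]
Op 3: b = malloc(17) -> b = 15; heap: [0-14 ALLOC][15-31 ALLOC][32-52 FREE]
Op 4: free(a) -> (freed a); heap: [0-14 FREE][15-31 ALLOC][32-52 FREE]
malloc(36): first-fit scan over [0-14 FREE][15-31 ALLOC][32-52 FREE] -> NULL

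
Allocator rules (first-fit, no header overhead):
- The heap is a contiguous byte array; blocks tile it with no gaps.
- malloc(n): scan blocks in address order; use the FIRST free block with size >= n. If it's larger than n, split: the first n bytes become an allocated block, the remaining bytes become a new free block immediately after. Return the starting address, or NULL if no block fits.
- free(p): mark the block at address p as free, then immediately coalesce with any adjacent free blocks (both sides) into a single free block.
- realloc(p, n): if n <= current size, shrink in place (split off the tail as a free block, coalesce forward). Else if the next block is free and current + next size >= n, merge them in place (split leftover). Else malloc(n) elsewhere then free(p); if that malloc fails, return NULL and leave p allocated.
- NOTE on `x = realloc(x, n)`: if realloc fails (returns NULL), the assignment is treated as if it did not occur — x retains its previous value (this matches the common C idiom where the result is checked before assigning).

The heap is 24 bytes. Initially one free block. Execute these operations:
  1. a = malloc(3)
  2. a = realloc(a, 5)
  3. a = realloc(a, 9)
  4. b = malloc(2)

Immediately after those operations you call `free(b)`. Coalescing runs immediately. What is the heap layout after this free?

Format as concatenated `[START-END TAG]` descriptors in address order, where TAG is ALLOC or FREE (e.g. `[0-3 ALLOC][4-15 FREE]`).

Op 1: a = malloc(3) -> a = 0; heap: [0-2 ALLOC][3-23 FREE]
Op 2: a = realloc(a, 5) -> a = 0; heap: [0-4 ALLOC][5-23 FREE]
Op 3: a = realloc(a, 9) -> a = 0; heap: [0-8 ALLOC][9-23 FREE]
Op 4: b = malloc(2) -> b = 9; heap: [0-8 ALLOC][9-10 ALLOC][11-23 FREE]
free(b): b = 9 -> block [9-10 ALLOC]; mark free, coalesce with adjacent free neighbors -> [0-8 ALLOC][9-23 FREE]

Answer: [0-8 ALLOC][9-23 FREE]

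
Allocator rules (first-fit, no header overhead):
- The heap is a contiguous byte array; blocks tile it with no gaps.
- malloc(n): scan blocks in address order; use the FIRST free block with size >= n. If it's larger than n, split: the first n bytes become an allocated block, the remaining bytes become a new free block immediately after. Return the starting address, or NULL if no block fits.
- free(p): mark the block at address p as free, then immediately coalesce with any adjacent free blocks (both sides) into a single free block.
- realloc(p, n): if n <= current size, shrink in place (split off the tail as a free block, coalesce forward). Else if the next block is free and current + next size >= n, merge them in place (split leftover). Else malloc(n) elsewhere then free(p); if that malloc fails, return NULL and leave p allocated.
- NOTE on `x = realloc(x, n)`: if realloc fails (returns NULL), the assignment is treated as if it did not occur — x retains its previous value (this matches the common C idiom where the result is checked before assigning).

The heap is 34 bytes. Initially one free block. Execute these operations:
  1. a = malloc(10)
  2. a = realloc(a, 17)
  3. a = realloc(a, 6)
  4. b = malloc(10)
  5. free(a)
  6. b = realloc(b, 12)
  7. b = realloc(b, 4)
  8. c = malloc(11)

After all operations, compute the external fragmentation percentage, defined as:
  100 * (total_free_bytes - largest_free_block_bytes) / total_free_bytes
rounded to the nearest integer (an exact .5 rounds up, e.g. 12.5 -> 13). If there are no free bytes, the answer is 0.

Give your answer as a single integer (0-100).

Answer: 32

Derivation:
Op 1: a = malloc(10) -> a = 0; heap: [0-9 ALLOC][10-33 FREE]
Op 2: a = realloc(a, 17) -> a = 0; heap: [0-16 ALLOC][17-33 FREE]
Op 3: a = realloc(a, 6) -> a = 0; heap: [0-5 ALLOC][6-33 FREE]
Op 4: b = malloc(10) -> b = 6; heap: [0-5 ALLOC][6-15 ALLOC][16-33 FREE]
Op 5: free(a) -> (freed a); heap: [0-5 FREE][6-15 ALLOC][16-33 FREE]
Op 6: b = realloc(b, 12) -> b = 6; heap: [0-5 FREE][6-17 ALLOC][18-33 FREE]
Op 7: b = realloc(b, 4) -> b = 6; heap: [0-5 FREE][6-9 ALLOC][10-33 FREE]
Op 8: c = malloc(11) -> c = 10; heap: [0-5 FREE][6-9 ALLOC][10-20 ALLOC][21-33 FREE]
Free blocks: [6 13] total_free=19 largest=13 -> 100*(19-13)/19 = 600/19 ≈ 31.579 -> rounds to 32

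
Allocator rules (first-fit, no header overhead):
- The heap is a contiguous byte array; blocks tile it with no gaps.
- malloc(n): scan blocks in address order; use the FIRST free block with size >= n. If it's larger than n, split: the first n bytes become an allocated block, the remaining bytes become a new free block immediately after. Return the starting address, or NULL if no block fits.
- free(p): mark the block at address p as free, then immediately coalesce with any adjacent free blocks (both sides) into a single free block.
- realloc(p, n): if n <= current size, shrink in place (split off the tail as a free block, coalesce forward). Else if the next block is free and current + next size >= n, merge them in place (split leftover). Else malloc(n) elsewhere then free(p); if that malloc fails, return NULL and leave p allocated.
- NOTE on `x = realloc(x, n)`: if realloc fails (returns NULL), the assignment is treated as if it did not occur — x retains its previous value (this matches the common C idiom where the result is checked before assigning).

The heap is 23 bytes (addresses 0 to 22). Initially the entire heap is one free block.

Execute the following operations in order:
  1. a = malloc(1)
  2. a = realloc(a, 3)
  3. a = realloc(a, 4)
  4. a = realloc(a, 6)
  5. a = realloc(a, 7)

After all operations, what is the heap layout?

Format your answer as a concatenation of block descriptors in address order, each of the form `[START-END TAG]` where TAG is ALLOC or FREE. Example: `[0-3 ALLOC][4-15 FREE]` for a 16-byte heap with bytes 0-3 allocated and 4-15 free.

Answer: [0-6 ALLOC][7-22 FREE]

Derivation:
Op 1: a = malloc(1) -> a = 0; heap: [0-0 ALLOC][1-22 FREE]
Op 2: a = realloc(a, 3) -> a = 0; heap: [0-2 ALLOC][3-22 FREE]
Op 3: a = realloc(a, 4) -> a = 0; heap: [0-3 ALLOC][4-22 FREE]
Op 4: a = realloc(a, 6) -> a = 0; heap: [0-5 ALLOC][6-22 FREE]
Op 5: a = realloc(a, 7) -> a = 0; heap: [0-6 ALLOC][7-22 FREE]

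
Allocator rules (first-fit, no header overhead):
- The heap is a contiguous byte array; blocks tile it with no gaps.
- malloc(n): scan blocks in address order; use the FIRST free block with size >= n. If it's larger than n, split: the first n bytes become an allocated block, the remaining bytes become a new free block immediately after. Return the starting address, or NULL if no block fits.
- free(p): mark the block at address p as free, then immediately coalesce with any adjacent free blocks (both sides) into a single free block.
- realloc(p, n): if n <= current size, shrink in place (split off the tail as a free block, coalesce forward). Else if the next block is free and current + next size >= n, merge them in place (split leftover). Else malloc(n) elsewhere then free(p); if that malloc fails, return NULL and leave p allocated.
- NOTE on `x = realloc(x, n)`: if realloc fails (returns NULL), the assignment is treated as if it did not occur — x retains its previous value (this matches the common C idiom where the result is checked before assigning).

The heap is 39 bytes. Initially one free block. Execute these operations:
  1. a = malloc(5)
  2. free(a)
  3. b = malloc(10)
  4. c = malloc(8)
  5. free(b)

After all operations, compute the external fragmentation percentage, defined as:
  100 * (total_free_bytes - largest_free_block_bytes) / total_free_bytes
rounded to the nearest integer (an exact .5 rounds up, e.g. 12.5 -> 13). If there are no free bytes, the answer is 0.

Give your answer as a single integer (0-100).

Op 1: a = malloc(5) -> a = 0; heap: [0-4 ALLOC][5-38 FREE]
Op 2: free(a) -> (freed a); heap: [0-38 FREE]
Op 3: b = malloc(10) -> b = 0; heap: [0-9 ALLOC][10-38 FREE]
Op 4: c = malloc(8) -> c = 10; heap: [0-9 ALLOC][10-17 ALLOC][18-38 FREE]
Op 5: free(b) -> (freed b); heap: [0-9 FREE][10-17 ALLOC][18-38 FREE]
Free blocks: [10 21] total_free=31 largest=21 -> 100*(31-21)/31 = 1000/31 ≈ 32.258 -> rounds to 32

Answer: 32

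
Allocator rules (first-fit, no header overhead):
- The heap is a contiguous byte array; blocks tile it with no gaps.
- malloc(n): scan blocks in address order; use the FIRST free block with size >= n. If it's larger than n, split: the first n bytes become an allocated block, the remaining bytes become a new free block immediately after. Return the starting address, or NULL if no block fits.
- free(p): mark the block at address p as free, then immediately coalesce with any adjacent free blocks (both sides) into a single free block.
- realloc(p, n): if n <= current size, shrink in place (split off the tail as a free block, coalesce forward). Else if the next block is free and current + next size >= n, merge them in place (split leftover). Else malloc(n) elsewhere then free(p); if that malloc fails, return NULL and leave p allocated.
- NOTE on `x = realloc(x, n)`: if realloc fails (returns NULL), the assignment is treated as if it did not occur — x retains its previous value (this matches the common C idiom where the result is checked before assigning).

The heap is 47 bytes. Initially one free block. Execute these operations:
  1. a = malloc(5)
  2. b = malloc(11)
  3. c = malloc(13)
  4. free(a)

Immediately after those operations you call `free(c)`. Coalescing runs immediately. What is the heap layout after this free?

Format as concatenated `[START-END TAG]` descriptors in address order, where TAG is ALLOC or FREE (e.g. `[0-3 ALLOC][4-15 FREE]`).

Answer: [0-4 FREE][5-15 ALLOC][16-46 FREE]

Derivation:
Op 1: a = malloc(5) -> a = 0; heap: [0-4 ALLOC][5-46 FREE]
Op 2: b = malloc(11) -> b = 5; heap: [0-4 ALLOC][5-15 ALLOC][16-46 FREE]
Op 3: c = malloc(13) -> c = 16; heap: [0-4 ALLOC][5-15 ALLOC][16-28 ALLOC][29-46 FREE]
Op 4: free(a) -> (freed a); heap: [0-4 FREE][5-15 ALLOC][16-28 ALLOC][29-46 FREE]
free(c): c = 16 -> block [16-28 ALLOC]; mark free, coalesce with adjacent free neighbors -> [0-4 FREE][5-15 ALLOC][16-46 FREE]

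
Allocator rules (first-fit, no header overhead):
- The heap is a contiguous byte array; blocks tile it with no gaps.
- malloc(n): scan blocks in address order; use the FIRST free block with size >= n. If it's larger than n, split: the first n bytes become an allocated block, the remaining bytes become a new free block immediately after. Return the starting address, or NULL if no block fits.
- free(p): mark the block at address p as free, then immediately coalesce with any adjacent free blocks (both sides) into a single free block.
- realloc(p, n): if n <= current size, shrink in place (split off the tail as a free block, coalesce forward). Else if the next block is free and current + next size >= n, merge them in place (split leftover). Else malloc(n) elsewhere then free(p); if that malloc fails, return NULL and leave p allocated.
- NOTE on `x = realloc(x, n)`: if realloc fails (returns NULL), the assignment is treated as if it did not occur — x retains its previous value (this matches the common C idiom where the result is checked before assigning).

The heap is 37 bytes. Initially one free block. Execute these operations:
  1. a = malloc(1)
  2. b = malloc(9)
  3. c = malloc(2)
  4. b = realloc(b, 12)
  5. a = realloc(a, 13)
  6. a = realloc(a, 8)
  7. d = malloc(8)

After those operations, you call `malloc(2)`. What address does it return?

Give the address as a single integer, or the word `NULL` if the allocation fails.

Answer: 8

Derivation:
Op 1: a = malloc(1) -> a = 0; heap: [0-0 ALLOC][1-36 FREE]
Op 2: b = malloc(9) -> b = 1; heap: [0-0 ALLOC][1-9 ALLOC][10-36 FREE]
Op 3: c = malloc(2) -> c = 10; heap: [0-0 ALLOC][1-9 ALLOC][10-11 ALLOC][12-36 FREE]
Op 4: b = realloc(b, 12) -> b = 12; heap: [0-0 ALLOC][1-9 FREE][10-11 ALLOC][12-23 ALLOC][24-36 FREE]
Op 5: a = realloc(a, 13) -> a = 24; heap: [0-9 FREE][10-11 ALLOC][12-23 ALLOC][24-36 ALLOC]
Op 6: a = realloc(a, 8) -> a = 24; heap: [0-9 FREE][10-11 ALLOC][12-23 ALLOC][24-31 ALLOC][32-36 FREE]
Op 7: d = malloc(8) -> d = 0; heap: [0-7 ALLOC][8-9 FREE][10-11 ALLOC][12-23 ALLOC][24-31 ALLOC][32-36 FREE]
malloc(2): first-fit scan over [0-7 ALLOC][8-9 FREE][10-11 ALLOC][12-23 ALLOC][24-31 ALLOC][32-36 FREE] -> 8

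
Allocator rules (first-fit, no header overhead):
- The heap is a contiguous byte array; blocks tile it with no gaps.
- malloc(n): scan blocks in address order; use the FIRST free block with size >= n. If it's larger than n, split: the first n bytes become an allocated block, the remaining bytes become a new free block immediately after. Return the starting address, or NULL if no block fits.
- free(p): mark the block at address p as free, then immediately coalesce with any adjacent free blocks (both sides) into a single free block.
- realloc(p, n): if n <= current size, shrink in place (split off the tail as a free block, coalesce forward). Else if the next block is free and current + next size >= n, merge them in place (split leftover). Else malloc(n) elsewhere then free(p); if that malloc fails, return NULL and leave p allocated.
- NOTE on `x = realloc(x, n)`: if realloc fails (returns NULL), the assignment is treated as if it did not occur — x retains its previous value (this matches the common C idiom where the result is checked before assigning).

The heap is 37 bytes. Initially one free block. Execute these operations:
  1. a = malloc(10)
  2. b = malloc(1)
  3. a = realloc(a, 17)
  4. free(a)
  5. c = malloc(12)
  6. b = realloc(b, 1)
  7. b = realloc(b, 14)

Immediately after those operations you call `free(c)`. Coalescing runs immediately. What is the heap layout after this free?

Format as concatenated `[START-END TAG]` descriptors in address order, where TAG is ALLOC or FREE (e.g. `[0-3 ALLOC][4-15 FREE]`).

Answer: [0-22 FREE][23-36 ALLOC]

Derivation:
Op 1: a = malloc(10) -> a = 0; heap: [0-9 ALLOC][10-36 FREE]
Op 2: b = malloc(1) -> b = 10; heap: [0-9 ALLOC][10-10 ALLOC][11-36 FREE]
Op 3: a = realloc(a, 17) -> a = 11; heap: [0-9 FREE][10-10 ALLOC][11-27 ALLOC][28-36 FREE]
Op 4: free(a) -> (freed a); heap: [0-9 FREE][10-10 ALLOC][11-36 FREE]
Op 5: c = malloc(12) -> c = 11; heap: [0-9 FREE][10-10 ALLOC][11-22 ALLOC][23-36 FREE]
Op 6: b = realloc(b, 1) -> b = 10; heap: [0-9 FREE][10-10 ALLOC][11-22 ALLOC][23-36 FREE]
Op 7: b = realloc(b, 14) -> b = 23; heap: [0-10 FREE][11-22 ALLOC][23-36 ALLOC]
free(c): c = 11 -> block [11-22 ALLOC]; mark free, coalesce with adjacent free neighbors -> [0-22 FREE][23-36 ALLOC]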